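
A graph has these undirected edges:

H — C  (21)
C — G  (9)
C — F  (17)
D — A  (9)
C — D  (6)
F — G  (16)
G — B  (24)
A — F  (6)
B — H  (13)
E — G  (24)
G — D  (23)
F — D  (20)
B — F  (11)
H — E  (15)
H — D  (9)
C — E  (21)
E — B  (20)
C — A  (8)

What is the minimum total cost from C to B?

Compare a few routes:
C → A → F → B: 8+6+11 = 25
C → F → B: 17+11 = 28
C → D → A → F → B: 6+9+6+11 = 32
C → D → H → B: 6+9+13 = 28
The minimum is 25 via C → A → F → B.

25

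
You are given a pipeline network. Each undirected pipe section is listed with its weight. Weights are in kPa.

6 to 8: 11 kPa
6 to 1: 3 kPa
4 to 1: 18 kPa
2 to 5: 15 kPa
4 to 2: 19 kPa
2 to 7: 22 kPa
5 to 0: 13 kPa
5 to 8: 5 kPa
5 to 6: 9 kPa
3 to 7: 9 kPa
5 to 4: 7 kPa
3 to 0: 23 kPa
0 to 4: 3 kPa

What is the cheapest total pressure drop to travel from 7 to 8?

42 kPa

Shortest distances from 7:
7: 0
3: 9  (via 7)
2: 22  (via 7)
0: 32  (via 3)
4: 35  (via 0)
5: 37  (via 2)
8: 42  (via 5)
Shortest route: 7–2–5–8 = 42 kPa.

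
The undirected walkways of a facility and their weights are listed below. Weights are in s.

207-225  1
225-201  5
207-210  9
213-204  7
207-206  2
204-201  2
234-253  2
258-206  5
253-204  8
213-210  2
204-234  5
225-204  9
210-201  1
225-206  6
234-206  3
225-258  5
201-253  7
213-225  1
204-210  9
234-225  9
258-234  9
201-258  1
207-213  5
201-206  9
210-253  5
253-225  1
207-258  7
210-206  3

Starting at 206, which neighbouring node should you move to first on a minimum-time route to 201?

210

Candidate routes:
206–207–225–201: 2+1+5 = 8
206–207–225–213–210–201: 2+1+1+2+1 = 7
206–258–201: 5+1 = 6
206–210–201: 3+1 = 4
The minimum is 4 s via 206–210–201.
So from 206 the first move is to 210.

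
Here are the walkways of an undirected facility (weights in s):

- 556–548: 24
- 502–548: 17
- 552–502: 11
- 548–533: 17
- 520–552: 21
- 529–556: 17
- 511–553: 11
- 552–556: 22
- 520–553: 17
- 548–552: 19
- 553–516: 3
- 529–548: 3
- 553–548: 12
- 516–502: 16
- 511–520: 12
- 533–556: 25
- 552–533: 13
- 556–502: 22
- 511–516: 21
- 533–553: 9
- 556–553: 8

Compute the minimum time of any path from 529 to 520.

Compare a few routes:
529–548–552–520: 3+19+21 = 43
529–556–553–520: 17+8+17 = 42
529–548–553–511–520: 3+12+11+12 = 38
529–548–553–520: 3+12+17 = 32
The minimum is 32 s via 529–548–553–520.

32 s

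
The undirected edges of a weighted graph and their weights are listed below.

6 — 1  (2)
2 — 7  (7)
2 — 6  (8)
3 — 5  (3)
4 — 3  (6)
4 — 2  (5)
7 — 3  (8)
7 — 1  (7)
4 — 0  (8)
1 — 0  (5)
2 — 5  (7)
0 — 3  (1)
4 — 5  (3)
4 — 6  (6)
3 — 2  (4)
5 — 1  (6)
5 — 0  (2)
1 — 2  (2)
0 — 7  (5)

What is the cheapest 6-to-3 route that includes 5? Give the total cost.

11

Best 6 to 5: 6–1–5 costing 8
Shortest 5→3: 5–3 = 3
Total via 5: 8 + 3 = 11.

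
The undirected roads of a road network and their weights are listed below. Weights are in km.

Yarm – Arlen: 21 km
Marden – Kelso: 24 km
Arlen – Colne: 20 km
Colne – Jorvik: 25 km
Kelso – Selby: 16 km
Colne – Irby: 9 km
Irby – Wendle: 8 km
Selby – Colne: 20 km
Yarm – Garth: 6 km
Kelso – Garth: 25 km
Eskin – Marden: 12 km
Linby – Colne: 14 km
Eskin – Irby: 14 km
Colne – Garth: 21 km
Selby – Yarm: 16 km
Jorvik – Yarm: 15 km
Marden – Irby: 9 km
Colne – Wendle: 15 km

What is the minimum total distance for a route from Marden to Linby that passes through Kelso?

74 km

Best Marden to Kelso: Marden → Kelso costing 24
Best Kelso to Linby: Kelso → Selby → Colne → Linby costing 50
Total via Kelso: 24 + 50 = 74 km.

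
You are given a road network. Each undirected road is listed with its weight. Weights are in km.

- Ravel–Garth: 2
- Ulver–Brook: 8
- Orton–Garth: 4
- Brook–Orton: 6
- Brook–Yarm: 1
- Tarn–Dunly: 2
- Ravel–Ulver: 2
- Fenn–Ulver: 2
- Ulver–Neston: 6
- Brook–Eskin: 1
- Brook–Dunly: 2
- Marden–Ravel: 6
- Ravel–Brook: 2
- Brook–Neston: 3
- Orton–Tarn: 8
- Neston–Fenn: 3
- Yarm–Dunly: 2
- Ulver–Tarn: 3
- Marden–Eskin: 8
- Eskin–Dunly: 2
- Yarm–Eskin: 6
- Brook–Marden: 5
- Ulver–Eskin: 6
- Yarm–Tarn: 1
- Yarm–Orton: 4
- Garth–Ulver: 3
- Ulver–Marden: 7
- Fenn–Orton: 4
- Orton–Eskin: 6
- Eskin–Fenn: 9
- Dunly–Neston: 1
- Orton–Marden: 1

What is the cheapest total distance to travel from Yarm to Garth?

Candidate routes:
Yarm - Tarn - Ulver - Garth: 1+3+3 = 7
Yarm - Brook - Ravel - Garth: 1+2+2 = 5
Yarm - Dunly - Brook - Ravel - Garth: 2+2+2+2 = 8
Yarm - Brook - Ravel - Ulver - Garth: 1+2+2+3 = 8
Cheapest is Yarm - Brook - Ravel - Garth at 5 km.

5 km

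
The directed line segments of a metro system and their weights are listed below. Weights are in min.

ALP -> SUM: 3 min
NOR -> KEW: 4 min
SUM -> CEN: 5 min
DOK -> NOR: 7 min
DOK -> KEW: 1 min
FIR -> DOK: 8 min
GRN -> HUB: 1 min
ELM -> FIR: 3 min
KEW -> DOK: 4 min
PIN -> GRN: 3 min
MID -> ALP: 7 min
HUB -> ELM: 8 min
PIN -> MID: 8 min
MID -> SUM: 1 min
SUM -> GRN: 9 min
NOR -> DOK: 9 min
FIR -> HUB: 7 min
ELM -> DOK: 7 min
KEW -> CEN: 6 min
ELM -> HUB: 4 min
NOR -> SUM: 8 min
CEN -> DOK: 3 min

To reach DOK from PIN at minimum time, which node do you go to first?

MID

Compare a few routes:
PIN → GRN → HUB → ELM → DOK: 3+1+8+7 = 19
PIN → MID → SUM → CEN → DOK: 8+1+5+3 = 17
PIN → GRN → HUB → ELM → FIR → DOK: 3+1+8+3+8 = 23
Cheapest is PIN → MID → SUM → CEN → DOK at 17 min.
So from PIN the first move is to MID.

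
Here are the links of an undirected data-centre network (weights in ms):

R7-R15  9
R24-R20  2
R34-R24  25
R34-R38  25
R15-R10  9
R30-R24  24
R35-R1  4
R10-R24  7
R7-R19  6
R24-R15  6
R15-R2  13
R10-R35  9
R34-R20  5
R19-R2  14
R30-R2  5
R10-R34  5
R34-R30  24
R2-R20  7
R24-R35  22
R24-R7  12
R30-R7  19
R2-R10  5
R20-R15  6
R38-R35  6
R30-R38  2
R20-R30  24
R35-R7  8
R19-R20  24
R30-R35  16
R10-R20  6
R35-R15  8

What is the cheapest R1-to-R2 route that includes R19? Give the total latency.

Best R1 to R19: R1–R35–R7–R19 costing 18
Shortest R19→R2: R19–R2 = 14
Total via R19: 18 + 14 = 32 ms.

32 ms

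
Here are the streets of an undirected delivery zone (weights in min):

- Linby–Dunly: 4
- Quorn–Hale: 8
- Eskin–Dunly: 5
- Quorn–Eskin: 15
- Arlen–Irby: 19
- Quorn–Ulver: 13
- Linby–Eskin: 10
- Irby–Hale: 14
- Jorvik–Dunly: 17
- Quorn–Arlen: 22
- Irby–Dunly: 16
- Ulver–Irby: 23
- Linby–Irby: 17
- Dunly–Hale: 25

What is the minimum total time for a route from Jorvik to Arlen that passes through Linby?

57 min

Best Jorvik to Linby: Jorvik → Dunly → Linby costing 21
Shortest Linby→Arlen: Linby → Irby → Arlen = 36
Total via Linby: 21 + 36 = 57 min.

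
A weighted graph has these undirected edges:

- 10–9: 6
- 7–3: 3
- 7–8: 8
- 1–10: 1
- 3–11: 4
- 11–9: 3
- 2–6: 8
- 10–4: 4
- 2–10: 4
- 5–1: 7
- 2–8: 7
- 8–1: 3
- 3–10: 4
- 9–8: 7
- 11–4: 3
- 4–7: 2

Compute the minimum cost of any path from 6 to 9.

18

Shortest distances from 6:
6: 0
2: 8  (via 6)
10: 12  (via 2)
1: 13  (via 10)
8: 15  (via 2)
3: 16  (via 10)
4: 16  (via 10)
7: 18  (via 4)
9: 18  (via 10)
Shortest route: 6–2–10–9 = 18.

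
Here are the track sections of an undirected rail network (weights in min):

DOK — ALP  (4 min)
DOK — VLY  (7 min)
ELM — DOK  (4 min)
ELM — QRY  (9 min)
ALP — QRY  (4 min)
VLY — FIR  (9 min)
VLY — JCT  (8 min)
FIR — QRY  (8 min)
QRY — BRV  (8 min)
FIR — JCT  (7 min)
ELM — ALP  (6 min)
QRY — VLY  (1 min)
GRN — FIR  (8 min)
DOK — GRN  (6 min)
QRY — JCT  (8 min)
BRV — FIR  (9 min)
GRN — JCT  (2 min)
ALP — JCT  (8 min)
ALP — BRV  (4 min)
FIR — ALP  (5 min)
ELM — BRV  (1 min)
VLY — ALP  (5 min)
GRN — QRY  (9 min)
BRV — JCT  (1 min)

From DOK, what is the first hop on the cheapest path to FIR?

ALP

Enumerating some paths:
DOK–ELM–BRV–ALP–FIR: 4+1+4+5 = 14
DOK–ELM–BRV–JCT–FIR: 4+1+1+7 = 13
DOK–ALP–FIR: 4+5 = 9
DOK–ELM–BRV–FIR: 4+1+9 = 14
Cheapest is DOK–ALP–FIR at 9 min.
So from DOK the first move is to ALP.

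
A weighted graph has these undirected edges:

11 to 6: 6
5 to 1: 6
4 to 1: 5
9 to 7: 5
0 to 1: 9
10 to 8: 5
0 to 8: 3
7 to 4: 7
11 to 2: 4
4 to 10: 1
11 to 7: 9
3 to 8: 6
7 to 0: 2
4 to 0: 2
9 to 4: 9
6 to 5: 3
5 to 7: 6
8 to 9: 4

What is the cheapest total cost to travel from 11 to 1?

15

Enumerating some paths:
11 → 6 → 5 → 1: 6+3+6 = 15
11 → 7 → 0 → 4 → 1: 9+2+2+5 = 18
Cheapest is 11 → 6 → 5 → 1 at 15.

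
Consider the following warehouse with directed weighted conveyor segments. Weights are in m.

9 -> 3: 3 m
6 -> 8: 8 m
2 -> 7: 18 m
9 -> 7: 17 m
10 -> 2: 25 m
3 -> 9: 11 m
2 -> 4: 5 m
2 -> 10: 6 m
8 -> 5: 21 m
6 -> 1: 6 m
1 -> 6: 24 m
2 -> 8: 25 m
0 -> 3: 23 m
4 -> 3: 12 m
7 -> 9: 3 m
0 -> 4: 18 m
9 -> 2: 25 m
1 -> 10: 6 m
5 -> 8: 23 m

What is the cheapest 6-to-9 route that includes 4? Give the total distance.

65 m

Shortest 6→4: 6–1–10–2–4 = 42
Shortest 4→9: 4–3–9 = 23
Total via 4: 42 + 23 = 65 m.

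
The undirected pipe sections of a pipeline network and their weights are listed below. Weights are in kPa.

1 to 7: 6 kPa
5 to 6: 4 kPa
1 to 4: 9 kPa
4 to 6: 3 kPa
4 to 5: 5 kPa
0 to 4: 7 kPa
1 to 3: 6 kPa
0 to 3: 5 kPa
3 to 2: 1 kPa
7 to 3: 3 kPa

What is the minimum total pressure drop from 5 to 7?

Candidate routes:
5 → 4 → 1 → 7: 5+9+6 = 20
5 → 6 → 4 → 1 → 7: 4+3+9+6 = 22
Cheapest is 5 → 4 → 1 → 7 at 20 kPa.

20 kPa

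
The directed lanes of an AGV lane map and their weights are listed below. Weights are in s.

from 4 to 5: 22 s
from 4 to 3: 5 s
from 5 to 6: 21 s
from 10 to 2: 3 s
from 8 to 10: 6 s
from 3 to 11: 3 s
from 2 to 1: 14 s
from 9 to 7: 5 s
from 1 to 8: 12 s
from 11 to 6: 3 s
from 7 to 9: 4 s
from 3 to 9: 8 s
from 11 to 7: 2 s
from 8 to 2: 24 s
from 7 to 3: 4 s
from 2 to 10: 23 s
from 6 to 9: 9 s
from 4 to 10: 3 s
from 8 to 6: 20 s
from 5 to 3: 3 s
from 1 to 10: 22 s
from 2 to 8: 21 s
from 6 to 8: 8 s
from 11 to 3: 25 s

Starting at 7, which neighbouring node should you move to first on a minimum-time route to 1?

Compare a few routes:
7–3–11–6–8–10–2–1: 4+3+3+8+6+3+14 = 41
7–3–11–6–8–2–1: 4+3+3+8+24+14 = 56
The minimum is 41 s via 7–3–11–6–8–10–2–1.
So from 7 the first move is to 3.

3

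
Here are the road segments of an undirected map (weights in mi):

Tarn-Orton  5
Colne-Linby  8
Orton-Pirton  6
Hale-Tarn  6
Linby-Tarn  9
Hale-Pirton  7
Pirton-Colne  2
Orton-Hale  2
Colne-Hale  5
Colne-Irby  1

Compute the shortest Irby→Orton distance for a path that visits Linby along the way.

23 mi

Best Irby to Linby: Irby–Colne–Linby costing 9
Shortest Linby→Orton: Linby–Tarn–Orton = 14
Total via Linby: 9 + 14 = 23 mi.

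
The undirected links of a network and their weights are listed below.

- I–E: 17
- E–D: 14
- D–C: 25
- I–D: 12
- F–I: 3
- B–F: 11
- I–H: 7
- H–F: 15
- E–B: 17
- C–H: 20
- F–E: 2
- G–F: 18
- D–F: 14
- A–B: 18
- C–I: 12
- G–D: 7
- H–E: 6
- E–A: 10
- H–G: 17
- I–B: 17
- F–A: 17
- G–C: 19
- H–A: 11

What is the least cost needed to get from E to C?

17

Running Dijkstra from E:
E: 0
F: 2  (via E)
I: 5  (via F)
H: 6  (via E)
A: 10  (via E)
B: 13  (via F)
D: 14  (via E)
C: 17  (via I)
Shortest route: E → F → I → C = 17.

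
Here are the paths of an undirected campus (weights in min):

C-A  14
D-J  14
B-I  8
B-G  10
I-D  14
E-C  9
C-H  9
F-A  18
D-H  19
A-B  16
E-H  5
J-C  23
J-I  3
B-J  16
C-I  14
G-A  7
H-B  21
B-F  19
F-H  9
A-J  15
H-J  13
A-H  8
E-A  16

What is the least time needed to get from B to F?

Settle nodes by increasing distance from B:
B: 0
I: 8  (via B)
G: 10  (via B)
J: 11  (via I)
A: 16  (via B)
F: 19  (via B)
Shortest route: B → F = 19 min.

19 min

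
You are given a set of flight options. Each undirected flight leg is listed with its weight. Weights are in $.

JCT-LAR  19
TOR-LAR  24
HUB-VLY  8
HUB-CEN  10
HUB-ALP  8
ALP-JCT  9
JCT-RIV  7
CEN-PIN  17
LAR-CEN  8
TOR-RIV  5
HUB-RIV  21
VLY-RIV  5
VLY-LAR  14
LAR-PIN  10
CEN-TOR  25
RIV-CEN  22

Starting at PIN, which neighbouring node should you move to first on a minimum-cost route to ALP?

CEN

Compare a few routes:
PIN - LAR - CEN - HUB - ALP: 10+8+10+8 = 36
PIN - LAR - JCT - ALP: 10+19+9 = 38
PIN - CEN - HUB - ALP: 17+10+8 = 35
PIN - LAR - VLY - HUB - ALP: 10+14+8+8 = 40
The minimum is $35 via PIN - CEN - HUB - ALP.
So from PIN the first move is to CEN.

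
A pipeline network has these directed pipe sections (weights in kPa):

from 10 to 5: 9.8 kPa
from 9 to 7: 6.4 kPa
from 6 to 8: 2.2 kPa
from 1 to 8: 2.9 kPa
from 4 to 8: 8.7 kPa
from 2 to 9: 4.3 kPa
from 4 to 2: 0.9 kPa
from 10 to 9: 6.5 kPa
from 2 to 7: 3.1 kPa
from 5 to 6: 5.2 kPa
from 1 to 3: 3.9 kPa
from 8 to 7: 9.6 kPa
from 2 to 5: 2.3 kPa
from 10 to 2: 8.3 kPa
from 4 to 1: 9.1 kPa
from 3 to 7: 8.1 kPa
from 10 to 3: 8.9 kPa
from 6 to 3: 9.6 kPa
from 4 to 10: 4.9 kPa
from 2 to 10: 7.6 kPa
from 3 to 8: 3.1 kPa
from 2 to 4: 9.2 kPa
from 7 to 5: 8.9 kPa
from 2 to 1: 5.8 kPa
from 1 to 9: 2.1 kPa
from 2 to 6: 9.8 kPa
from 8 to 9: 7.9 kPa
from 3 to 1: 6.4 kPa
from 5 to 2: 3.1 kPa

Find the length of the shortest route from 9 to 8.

22.7 kPa

Running Dijkstra from 9:
9: 0
7: 6.4  (via 9)
5: 15.3  (via 7)
2: 18.4  (via 5)
6: 20.5  (via 5)
8: 22.7  (via 6)
Shortest route: 9 → 7 → 5 → 6 → 8 = 22.7 kPa.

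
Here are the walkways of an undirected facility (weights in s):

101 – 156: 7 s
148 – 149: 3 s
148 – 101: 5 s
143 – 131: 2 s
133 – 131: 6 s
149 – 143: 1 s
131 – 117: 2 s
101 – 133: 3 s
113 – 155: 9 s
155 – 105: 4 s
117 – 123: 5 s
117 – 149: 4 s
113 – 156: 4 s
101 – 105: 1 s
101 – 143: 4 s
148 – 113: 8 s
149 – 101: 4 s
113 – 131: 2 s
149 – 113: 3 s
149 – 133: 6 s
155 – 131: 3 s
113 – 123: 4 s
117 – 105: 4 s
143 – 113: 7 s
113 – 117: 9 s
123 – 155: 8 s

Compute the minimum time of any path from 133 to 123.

Running Dijkstra from 133:
133: 0
101: 3  (via 133)
105: 4  (via 101)
149: 6  (via 133)
131: 6  (via 133)
143: 7  (via 101)
155: 8  (via 105)
113: 8  (via 131)
117: 8  (via 105)
148: 8  (via 101)
156: 10  (via 101)
123: 12  (via 113)
Shortest route: 133–131–113–123 = 12 s.

12 s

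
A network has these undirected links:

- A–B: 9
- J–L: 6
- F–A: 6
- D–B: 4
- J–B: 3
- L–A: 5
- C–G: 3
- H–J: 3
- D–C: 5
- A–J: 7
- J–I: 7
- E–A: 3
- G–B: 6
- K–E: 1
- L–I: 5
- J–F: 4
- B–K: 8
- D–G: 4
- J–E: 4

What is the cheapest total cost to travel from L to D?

Settle nodes by increasing distance from L:
L: 0
A: 5  (via L)
I: 5  (via L)
J: 6  (via L)
E: 8  (via A)
B: 9  (via J)
H: 9  (via J)
K: 9  (via E)
F: 10  (via J)
D: 13  (via B)
Shortest route: L–J–B–D = 13.

13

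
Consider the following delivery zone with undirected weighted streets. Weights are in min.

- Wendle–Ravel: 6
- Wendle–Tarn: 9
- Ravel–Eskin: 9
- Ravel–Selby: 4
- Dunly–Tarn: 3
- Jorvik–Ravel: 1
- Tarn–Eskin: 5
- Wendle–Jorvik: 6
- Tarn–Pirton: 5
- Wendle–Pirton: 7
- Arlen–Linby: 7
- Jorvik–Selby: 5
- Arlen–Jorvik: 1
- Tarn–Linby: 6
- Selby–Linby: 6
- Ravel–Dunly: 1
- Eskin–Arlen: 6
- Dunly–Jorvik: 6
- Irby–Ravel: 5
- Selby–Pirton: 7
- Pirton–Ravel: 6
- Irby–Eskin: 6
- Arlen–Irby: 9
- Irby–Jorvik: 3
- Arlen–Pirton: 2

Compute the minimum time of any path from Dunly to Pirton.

5 min

Running Dijkstra from Dunly:
Dunly: 0
Ravel: 1  (via Dunly)
Jorvik: 2  (via Ravel)
Arlen: 3  (via Jorvik)
Tarn: 3  (via Dunly)
Selby: 5  (via Ravel)
Irby: 5  (via Jorvik)
Pirton: 5  (via Arlen)
Shortest route: Dunly–Ravel–Jorvik–Arlen–Pirton = 5 min.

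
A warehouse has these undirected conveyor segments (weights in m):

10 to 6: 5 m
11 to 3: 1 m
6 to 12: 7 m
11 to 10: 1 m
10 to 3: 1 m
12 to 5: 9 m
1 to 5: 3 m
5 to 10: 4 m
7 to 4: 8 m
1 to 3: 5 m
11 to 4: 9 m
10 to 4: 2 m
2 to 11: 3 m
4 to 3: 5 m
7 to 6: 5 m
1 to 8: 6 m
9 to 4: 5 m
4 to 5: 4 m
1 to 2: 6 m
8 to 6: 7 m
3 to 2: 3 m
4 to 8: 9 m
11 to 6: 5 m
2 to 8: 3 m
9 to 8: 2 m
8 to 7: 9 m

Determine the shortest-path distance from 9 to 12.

Running Dijkstra from 9:
9: 0
8: 2  (via 9)
2: 5  (via 8)
4: 5  (via 9)
10: 7  (via 4)
1: 8  (via 8)
3: 8  (via 2)
11: 8  (via 2)
5: 9  (via 4)
6: 9  (via 8)
7: 11  (via 8)
12: 16  (via 6)
Shortest route: 9 → 8 → 6 → 12 = 16 m.

16 m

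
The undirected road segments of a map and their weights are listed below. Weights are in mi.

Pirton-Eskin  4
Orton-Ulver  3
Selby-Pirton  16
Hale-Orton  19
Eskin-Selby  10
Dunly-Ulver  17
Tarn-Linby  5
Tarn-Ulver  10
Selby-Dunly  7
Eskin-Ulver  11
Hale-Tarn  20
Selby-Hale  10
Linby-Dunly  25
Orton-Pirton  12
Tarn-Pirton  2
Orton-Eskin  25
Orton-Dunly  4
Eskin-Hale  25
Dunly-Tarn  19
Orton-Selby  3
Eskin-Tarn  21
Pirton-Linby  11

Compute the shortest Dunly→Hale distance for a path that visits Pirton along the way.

Best Dunly to Pirton: Dunly → Orton → Pirton costing 16
Best Pirton to Hale: Pirton → Tarn → Hale costing 22
Total via Pirton: 16 + 22 = 38 mi.

38 mi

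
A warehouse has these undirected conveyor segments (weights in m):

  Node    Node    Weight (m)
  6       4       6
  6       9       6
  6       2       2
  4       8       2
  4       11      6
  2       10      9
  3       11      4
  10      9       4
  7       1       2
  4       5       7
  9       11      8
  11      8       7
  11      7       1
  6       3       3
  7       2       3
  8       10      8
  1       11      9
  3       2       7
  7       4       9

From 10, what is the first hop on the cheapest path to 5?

Candidate routes:
10–8–4–5: 8+2+7 = 17
10–9–6–4–5: 4+6+6+7 = 23
Cheapest is 10–8–4–5 at 17 m.
So from 10 the first move is to 8.

8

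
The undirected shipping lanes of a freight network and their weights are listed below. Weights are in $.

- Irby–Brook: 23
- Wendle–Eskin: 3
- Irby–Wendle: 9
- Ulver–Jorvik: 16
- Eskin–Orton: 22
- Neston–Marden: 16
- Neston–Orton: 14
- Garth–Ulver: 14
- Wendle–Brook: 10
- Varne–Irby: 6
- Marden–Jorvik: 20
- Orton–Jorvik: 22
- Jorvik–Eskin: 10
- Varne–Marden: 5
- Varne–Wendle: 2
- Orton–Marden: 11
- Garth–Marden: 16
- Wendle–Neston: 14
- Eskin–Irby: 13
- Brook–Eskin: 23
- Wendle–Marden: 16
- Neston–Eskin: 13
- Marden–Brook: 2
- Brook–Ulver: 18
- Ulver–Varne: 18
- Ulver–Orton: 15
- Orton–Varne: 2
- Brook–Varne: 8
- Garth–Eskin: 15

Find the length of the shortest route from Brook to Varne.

$7

Compare a few routes:
Brook - Varne: 8 = 8
Brook - Marden - Varne: 2+5 = 7
Cheapest is Brook - Marden - Varne at $7.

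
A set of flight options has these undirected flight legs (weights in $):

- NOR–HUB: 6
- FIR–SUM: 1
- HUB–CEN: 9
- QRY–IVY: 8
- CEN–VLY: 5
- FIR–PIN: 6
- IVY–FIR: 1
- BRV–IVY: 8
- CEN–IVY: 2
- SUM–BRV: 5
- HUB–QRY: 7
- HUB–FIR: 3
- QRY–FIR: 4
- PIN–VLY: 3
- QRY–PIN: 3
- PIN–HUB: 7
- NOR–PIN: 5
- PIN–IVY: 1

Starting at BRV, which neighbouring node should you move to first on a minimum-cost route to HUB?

SUM

Compare a few routes:
BRV–IVY–FIR–HUB: 8+1+3 = 12
BRV–SUM–FIR–IVY–PIN–HUB: 5+1+1+1+7 = 15
BRV–SUM–FIR–HUB: 5+1+3 = 9
The minimum is $9 via BRV–SUM–FIR–HUB.
So from BRV the first move is to SUM.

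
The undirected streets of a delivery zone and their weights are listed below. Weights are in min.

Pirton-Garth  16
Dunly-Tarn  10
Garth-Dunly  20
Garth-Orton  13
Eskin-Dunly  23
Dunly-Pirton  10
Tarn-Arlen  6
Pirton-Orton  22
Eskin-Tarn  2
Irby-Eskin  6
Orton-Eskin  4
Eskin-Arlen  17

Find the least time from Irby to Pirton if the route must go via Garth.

Shortest Irby→Garth: Irby–Eskin–Orton–Garth = 23
Best Garth to Pirton: Garth–Pirton costing 16
Total via Garth: 23 + 16 = 39 min.

39 min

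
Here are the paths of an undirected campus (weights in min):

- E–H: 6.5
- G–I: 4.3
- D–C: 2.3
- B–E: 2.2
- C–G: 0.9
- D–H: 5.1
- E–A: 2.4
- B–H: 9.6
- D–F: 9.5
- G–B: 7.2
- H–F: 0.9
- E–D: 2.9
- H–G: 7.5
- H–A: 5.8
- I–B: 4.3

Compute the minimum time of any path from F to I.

Compare a few routes:
F - H - G - I: 0.9+7.5+4.3 = 12.7
F - H - D - C - G - I: 0.9+5.1+2.3+0.9+4.3 = 13.5
F - H - E - B - I: 0.9+6.5+2.2+4.3 = 13.9
Cheapest is F - H - G - I at 12.7 min.

12.7 min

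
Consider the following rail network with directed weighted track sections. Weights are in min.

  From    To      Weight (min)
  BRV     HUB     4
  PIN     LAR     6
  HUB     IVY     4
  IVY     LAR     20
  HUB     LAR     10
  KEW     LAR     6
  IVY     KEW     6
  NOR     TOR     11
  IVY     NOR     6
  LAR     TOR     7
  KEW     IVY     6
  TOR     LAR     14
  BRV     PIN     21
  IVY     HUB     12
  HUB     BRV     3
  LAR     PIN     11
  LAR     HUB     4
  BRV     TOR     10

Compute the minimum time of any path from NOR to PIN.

Compare a few routes:
NOR → TOR → LAR → HUB → BRV → PIN: 11+14+4+3+21 = 53
NOR → TOR → LAR → PIN: 11+14+11 = 36
Cheapest is NOR → TOR → LAR → PIN at 36 min.

36 min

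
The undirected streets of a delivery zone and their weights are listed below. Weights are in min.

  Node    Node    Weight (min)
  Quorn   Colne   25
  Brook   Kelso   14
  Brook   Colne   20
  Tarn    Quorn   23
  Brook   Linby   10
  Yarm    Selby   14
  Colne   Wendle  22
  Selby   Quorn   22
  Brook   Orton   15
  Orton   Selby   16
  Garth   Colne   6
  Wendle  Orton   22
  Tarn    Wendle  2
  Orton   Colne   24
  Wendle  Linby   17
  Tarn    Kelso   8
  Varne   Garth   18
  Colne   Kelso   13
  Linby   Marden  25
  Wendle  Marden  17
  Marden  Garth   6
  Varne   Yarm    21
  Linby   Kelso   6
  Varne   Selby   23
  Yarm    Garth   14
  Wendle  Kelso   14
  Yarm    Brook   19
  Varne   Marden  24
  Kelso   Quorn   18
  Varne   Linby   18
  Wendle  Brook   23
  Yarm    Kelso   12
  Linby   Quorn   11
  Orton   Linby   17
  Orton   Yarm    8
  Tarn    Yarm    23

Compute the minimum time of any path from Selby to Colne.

34 min

Candidate routes:
Selby–Yarm–Kelso–Colne: 14+12+13 = 39
Selby–Yarm–Garth–Colne: 14+14+6 = 34
Cheapest is Selby–Yarm–Garth–Colne at 34 min.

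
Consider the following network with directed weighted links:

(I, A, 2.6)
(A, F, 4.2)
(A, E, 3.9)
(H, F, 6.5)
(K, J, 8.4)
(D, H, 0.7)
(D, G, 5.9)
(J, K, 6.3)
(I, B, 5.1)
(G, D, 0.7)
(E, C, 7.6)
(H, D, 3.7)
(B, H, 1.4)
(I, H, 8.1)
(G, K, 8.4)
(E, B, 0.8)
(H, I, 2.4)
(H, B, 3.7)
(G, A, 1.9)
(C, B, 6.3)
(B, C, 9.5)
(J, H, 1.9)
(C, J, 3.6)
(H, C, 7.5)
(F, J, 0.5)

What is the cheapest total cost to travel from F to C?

9.9

Settle nodes by increasing distance from F:
F: 0
J: 0.5  (via F)
H: 2.4  (via J)
I: 4.8  (via H)
B: 6.1  (via H)
D: 6.1  (via H)
K: 6.8  (via J)
A: 7.4  (via I)
C: 9.9  (via H)
Shortest route: F → J → H → C = 9.9.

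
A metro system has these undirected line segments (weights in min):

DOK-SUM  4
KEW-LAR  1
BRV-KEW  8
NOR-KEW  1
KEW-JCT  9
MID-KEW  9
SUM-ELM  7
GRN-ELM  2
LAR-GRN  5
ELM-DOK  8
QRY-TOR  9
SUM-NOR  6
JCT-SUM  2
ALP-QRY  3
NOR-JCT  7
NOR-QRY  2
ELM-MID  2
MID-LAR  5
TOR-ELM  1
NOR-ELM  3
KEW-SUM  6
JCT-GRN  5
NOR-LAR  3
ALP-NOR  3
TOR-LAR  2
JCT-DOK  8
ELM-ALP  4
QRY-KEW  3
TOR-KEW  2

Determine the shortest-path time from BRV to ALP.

Shortest distances from BRV:
BRV: 0
KEW: 8  (via BRV)
NOR: 9  (via KEW)
LAR: 9  (via KEW)
TOR: 10  (via KEW)
QRY: 11  (via KEW)
ELM: 11  (via TOR)
ALP: 12  (via NOR)
Shortest route: BRV–KEW–NOR–ALP = 12 min.

12 min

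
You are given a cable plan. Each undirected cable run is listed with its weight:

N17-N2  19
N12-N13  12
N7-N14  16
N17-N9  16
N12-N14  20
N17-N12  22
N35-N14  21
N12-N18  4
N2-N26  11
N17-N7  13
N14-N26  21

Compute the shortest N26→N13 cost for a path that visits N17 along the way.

64

Best N26 to N17: N26–N2–N17 costing 30
Shortest N17→N13: N17–N12–N13 = 34
Total via N17: 30 + 34 = 64.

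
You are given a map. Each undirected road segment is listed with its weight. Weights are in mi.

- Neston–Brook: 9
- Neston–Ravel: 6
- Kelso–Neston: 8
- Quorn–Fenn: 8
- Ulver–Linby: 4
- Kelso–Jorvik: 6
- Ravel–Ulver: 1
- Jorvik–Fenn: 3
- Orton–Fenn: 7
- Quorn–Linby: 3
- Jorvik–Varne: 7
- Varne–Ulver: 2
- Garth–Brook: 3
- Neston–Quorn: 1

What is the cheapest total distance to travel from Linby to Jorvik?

13 mi

Enumerating some paths:
Linby → Quorn → Neston → Kelso → Jorvik: 3+1+8+6 = 18
Linby → Quorn → Fenn → Jorvik: 3+8+3 = 14
Linby → Ulver → Varne → Jorvik: 4+2+7 = 13
Linby → Quorn → Neston → Ravel → Ulver → Varne → Jorvik: 3+1+6+1+2+7 = 20
The minimum is 13 mi via Linby → Ulver → Varne → Jorvik.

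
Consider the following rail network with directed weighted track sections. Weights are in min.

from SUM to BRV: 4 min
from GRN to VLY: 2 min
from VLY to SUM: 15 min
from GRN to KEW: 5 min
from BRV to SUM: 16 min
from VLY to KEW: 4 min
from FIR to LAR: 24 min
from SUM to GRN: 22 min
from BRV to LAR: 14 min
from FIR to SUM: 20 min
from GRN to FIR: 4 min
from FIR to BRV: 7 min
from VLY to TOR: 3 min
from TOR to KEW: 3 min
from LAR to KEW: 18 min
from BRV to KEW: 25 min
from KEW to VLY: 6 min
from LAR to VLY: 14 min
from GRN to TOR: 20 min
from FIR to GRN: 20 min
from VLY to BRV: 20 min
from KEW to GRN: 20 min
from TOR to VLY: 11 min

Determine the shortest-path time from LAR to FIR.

Enumerating some paths:
LAR–VLY–TOR–KEW–GRN–FIR: 14+3+3+20+4 = 44
LAR–KEW–GRN–FIR: 18+20+4 = 42
The minimum is 42 min via LAR–KEW–GRN–FIR.

42 min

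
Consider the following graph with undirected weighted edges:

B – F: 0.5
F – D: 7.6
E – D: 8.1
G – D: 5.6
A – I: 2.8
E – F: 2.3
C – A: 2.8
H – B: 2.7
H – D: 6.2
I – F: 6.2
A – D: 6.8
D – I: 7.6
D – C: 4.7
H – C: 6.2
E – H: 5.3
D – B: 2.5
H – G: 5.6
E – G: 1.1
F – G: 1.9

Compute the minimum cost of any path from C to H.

Candidate routes:
C - D - B - H: 4.7+2.5+2.7 = 9.9
C - H: 6.2 = 6.2
Cheapest is C - H at 6.2.

6.2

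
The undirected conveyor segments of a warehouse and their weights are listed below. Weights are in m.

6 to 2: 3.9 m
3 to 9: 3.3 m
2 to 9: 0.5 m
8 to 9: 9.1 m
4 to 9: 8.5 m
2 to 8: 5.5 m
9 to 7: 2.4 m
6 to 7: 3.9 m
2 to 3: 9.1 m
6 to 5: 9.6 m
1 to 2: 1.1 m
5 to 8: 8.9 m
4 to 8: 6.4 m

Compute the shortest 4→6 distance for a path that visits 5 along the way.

Best 4 to 5: 4 → 8 → 5 costing 15.3
Best 5 to 6: 5 → 6 costing 9.6
Total via 5: 15.3 + 9.6 = 24.9 m.

24.9 m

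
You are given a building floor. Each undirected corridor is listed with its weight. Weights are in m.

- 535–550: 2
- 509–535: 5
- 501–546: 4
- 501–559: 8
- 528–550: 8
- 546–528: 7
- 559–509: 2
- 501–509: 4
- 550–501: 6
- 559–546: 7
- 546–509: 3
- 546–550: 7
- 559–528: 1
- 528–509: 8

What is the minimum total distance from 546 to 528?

6 m

Settle nodes by increasing distance from 546:
546: 0
509: 3  (via 546)
501: 4  (via 546)
559: 5  (via 509)
528: 6  (via 559)
Shortest route: 546 → 509 → 559 → 528 = 6 m.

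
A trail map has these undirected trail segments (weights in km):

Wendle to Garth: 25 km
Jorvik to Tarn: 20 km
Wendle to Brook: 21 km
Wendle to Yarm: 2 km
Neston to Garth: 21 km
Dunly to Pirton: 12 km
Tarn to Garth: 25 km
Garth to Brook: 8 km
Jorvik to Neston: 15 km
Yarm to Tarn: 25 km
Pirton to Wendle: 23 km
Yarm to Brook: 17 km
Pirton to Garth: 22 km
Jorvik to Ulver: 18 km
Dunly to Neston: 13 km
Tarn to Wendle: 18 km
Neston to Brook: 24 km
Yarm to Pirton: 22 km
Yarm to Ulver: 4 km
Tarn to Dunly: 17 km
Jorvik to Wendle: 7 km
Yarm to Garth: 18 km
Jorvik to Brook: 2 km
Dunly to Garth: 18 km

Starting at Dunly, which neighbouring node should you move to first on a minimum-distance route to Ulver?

Compare a few routes:
Dunly → Garth → Yarm → Ulver: 18+18+4 = 40
Dunly → Pirton → Yarm → Ulver: 12+22+4 = 38
Cheapest is Dunly → Pirton → Yarm → Ulver at 38 km.
So from Dunly the first move is to Pirton.

Pirton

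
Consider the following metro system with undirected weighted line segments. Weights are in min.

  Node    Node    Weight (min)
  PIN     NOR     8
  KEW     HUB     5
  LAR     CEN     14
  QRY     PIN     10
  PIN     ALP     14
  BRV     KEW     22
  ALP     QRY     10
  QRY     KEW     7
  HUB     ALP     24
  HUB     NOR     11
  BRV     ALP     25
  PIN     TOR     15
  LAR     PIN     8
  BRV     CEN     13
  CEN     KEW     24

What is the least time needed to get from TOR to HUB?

Running Dijkstra from TOR:
TOR: 0
PIN: 15  (via TOR)
NOR: 23  (via PIN)
LAR: 23  (via PIN)
QRY: 25  (via PIN)
ALP: 29  (via PIN)
KEW: 32  (via QRY)
HUB: 34  (via NOR)
Shortest route: TOR–PIN–NOR–HUB = 34 min.

34 min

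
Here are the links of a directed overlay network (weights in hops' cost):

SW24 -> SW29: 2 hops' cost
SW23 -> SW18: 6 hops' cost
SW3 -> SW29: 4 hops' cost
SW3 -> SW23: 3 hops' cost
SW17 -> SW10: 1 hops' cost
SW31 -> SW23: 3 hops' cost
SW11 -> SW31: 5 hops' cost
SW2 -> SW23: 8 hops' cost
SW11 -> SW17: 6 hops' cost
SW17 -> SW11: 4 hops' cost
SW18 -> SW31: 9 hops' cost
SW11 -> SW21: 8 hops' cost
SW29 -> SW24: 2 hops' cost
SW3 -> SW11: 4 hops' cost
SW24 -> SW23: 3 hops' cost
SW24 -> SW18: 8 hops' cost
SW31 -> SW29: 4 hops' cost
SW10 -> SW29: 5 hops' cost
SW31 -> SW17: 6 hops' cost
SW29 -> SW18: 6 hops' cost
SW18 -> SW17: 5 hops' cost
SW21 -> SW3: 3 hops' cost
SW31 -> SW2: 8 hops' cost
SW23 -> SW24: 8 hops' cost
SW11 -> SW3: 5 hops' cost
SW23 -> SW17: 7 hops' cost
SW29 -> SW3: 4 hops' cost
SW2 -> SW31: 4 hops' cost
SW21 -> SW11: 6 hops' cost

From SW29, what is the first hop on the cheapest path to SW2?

Compare a few routes:
SW29 - SW24 - SW18 - SW31 - SW2: 2+8+9+8 = 27
SW29 - SW18 - SW31 - SW2: 6+9+8 = 23
SW29 - SW3 - SW11 - SW31 - SW2: 4+4+5+8 = 21
The minimum is 21 hops' cost via SW29 - SW3 - SW11 - SW31 - SW2.
So from SW29 the first move is to SW3.

SW3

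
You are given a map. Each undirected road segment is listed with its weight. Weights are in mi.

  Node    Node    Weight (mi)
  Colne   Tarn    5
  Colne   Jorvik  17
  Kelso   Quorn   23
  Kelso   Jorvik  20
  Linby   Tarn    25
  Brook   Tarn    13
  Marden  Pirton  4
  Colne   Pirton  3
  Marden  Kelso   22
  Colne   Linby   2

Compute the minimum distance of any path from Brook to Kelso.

47 mi

Shortest distances from Brook:
Brook: 0
Tarn: 13  (via Brook)
Colne: 18  (via Tarn)
Linby: 20  (via Colne)
Pirton: 21  (via Colne)
Marden: 25  (via Pirton)
Jorvik: 35  (via Colne)
Kelso: 47  (via Marden)
Shortest route: Brook–Tarn–Colne–Pirton–Marden–Kelso = 47 mi.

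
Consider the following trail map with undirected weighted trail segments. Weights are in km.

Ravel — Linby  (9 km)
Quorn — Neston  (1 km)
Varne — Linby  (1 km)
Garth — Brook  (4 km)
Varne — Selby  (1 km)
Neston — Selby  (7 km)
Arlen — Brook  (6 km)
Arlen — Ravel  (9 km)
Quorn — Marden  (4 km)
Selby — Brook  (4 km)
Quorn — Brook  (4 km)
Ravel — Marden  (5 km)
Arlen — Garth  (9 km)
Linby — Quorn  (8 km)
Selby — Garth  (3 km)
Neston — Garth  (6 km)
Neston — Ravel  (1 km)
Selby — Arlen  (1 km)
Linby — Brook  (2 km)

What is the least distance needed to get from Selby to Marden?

12 km

Compare a few routes:
Selby - Varne - Linby - Quorn - Marden: 1+1+8+4 = 14
Selby - Brook - Quorn - Marden: 4+4+4 = 12
Selby - Garth - Neston - Quorn - Marden: 3+6+1+4 = 14
Selby - Neston - Ravel - Marden: 7+1+5 = 13
Cheapest is Selby - Brook - Quorn - Marden at 12 km.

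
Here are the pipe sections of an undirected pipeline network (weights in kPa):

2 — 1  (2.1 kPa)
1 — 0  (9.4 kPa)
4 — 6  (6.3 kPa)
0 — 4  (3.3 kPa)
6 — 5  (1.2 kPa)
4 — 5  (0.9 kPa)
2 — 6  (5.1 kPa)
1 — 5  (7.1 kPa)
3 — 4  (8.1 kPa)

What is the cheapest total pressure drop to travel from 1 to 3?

Candidate routes:
1 - 2 - 6 - 4 - 3: 2.1+5.1+6.3+8.1 = 21.6
1 - 0 - 4 - 3: 9.4+3.3+8.1 = 20.8
1 - 2 - 6 - 5 - 4 - 3: 2.1+5.1+1.2+0.9+8.1 = 17.4
1 - 5 - 4 - 3: 7.1+0.9+8.1 = 16.1
Cheapest is 1 - 5 - 4 - 3 at 16.1 kPa.

16.1 kPa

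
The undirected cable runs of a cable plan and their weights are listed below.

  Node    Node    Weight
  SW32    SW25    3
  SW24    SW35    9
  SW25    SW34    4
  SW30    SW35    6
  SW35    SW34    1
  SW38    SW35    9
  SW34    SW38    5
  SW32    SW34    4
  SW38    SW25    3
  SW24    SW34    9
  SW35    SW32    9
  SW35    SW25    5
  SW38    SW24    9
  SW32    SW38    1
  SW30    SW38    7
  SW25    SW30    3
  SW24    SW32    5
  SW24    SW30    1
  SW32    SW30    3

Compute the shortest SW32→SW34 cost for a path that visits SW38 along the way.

Best SW32 to SW38: SW32–SW38 costing 1
Best SW38 to SW34: SW38–SW34 costing 5
Total via SW38: 1 + 5 = 6.

6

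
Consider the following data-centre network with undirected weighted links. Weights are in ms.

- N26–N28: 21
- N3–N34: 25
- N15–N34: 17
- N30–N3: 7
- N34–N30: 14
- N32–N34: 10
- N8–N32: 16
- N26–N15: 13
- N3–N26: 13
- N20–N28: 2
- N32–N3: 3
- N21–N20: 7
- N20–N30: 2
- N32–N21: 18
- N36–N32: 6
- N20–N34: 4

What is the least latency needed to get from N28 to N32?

Shortest distances from N28:
N28: 0
N20: 2  (via N28)
N30: 4  (via N20)
N34: 6  (via N20)
N21: 9  (via N20)
N3: 11  (via N30)
N32: 14  (via N3)
Shortest route: N28–N20–N30–N3–N32 = 14 ms.

14 ms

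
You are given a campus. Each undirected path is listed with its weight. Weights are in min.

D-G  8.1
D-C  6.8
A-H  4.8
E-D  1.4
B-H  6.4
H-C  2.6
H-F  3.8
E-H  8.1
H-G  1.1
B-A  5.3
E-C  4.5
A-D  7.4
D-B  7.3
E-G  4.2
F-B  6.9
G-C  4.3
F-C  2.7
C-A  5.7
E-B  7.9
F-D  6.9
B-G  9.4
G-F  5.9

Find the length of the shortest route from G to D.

Compare a few routes:
G–D: 8.1 = 8.1
G–E–D: 4.2+1.4 = 5.6
Cheapest is G–E–D at 5.6 min.

5.6 min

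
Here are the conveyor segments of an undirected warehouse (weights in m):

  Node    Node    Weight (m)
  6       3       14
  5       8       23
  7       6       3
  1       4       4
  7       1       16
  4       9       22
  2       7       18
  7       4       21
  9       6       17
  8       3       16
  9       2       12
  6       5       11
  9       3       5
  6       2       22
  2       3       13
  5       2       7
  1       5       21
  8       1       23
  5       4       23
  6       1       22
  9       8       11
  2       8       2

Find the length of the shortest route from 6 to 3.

Settle nodes by increasing distance from 6:
6: 0
7: 3  (via 6)
5: 11  (via 6)
3: 14  (via 6)
Shortest route: 6–3 = 14 m.

14 m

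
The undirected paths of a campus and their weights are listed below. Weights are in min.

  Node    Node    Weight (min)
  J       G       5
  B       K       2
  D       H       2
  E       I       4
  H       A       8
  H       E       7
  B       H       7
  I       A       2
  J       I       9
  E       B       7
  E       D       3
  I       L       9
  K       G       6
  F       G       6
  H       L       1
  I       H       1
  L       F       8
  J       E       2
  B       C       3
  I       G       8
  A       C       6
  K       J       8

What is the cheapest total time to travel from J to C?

12 min

Candidate routes:
J - K - B - C: 8+2+3 = 13
J - E - I - A - C: 2+4+2+6 = 14
J - E - B - C: 2+7+3 = 12
The minimum is 12 min via J - E - B - C.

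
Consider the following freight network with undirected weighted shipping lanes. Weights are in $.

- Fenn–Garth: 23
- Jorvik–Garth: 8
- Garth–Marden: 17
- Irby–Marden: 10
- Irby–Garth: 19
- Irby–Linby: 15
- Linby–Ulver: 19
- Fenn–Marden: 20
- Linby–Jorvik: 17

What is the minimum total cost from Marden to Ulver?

$44

Running Dijkstra from Marden:
Marden: 0
Irby: 10  (via Marden)
Garth: 17  (via Marden)
Fenn: 20  (via Marden)
Jorvik: 25  (via Garth)
Linby: 25  (via Irby)
Ulver: 44  (via Linby)
Shortest route: Marden–Irby–Linby–Ulver = $44.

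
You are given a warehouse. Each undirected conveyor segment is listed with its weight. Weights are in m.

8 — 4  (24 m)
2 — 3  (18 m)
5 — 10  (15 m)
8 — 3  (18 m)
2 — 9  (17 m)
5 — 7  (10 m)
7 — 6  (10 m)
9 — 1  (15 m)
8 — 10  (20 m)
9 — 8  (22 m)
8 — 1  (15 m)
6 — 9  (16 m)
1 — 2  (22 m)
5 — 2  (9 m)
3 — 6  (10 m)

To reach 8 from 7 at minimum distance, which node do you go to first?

6

Enumerating some paths:
7 - 6 - 3 - 8: 10+10+18 = 38
7 - 5 - 10 - 8: 10+15+20 = 45
7 - 6 - 9 - 8: 10+16+22 = 48
The minimum is 38 m via 7 - 6 - 3 - 8.
So from 7 the first move is to 6.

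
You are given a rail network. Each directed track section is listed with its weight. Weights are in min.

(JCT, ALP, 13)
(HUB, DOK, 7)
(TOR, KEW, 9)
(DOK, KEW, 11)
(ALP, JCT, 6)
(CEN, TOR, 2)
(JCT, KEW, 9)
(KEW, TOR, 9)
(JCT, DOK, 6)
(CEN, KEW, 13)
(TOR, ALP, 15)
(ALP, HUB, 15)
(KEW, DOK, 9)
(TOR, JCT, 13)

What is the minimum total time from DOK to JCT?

33 min

Running Dijkstra from DOK:
DOK: 0
KEW: 11  (via DOK)
TOR: 20  (via KEW)
JCT: 33  (via TOR)
Shortest route: DOK → KEW → TOR → JCT = 33 min.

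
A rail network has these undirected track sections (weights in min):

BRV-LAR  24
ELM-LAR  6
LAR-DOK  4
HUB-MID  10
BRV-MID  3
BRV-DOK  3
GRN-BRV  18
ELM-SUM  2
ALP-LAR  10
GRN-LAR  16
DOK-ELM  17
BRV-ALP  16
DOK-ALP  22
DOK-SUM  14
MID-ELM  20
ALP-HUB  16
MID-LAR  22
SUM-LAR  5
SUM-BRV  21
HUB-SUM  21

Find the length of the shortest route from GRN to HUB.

Enumerating some paths:
GRN–LAR–DOK–BRV–MID–HUB: 16+4+3+3+10 = 36
GRN–LAR–SUM–HUB: 16+5+21 = 42
GRN–BRV–MID–HUB: 18+3+10 = 31
GRN–LAR–ALP–HUB: 16+10+16 = 42
Cheapest is GRN–BRV–MID–HUB at 31 min.

31 min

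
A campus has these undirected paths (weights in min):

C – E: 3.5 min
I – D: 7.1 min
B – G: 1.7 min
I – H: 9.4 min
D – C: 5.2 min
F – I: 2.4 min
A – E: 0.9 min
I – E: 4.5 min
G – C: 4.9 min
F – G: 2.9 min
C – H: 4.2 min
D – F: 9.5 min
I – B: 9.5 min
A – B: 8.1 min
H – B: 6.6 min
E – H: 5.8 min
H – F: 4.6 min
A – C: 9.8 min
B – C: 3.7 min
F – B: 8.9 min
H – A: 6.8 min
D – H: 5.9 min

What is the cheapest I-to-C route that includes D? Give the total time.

12.3 min

Best I to D: I → D costing 7.1
Best D to C: D → C costing 5.2
Total via D: 7.1 + 5.2 = 12.3 min.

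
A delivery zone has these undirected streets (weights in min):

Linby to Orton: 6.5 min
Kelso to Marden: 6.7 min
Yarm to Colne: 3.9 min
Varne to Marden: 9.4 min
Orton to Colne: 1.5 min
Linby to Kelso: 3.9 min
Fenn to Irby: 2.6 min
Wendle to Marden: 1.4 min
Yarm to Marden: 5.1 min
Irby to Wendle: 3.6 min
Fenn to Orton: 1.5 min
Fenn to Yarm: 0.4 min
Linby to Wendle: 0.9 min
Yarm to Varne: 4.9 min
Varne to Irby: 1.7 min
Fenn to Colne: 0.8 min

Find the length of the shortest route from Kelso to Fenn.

11 min

Shortest distances from Kelso:
Kelso: 0
Linby: 3.9  (via Kelso)
Wendle: 4.8  (via Linby)
Marden: 6.2  (via Wendle)
Irby: 8.4  (via Wendle)
Varne: 10.1  (via Irby)
Orton: 10.4  (via Linby)
Fenn: 11  (via Irby)
Shortest route: Kelso–Linby–Wendle–Irby–Fenn = 11 min.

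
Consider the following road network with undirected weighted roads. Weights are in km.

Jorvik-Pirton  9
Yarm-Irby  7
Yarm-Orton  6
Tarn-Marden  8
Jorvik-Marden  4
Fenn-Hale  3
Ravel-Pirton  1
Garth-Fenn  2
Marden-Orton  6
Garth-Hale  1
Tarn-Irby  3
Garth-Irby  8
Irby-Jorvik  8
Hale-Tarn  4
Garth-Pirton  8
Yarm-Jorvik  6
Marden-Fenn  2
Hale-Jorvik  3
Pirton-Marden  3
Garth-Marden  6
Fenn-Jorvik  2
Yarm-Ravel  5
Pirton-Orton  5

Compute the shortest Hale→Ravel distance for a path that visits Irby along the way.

Best Hale to Irby: Hale–Tarn–Irby costing 7
Best Irby to Ravel: Irby–Yarm–Ravel costing 12
Total via Irby: 7 + 12 = 19 km.

19 km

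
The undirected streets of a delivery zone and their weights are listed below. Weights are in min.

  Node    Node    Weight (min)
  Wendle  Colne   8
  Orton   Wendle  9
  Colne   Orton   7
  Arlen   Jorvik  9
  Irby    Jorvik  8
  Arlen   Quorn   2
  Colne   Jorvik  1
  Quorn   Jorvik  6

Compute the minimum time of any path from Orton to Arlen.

Running Dijkstra from Orton:
Orton: 0
Colne: 7  (via Orton)
Jorvik: 8  (via Colne)
Wendle: 9  (via Orton)
Quorn: 14  (via Jorvik)
Irby: 16  (via Jorvik)
Arlen: 16  (via Quorn)
Shortest route: Orton → Colne → Jorvik → Quorn → Arlen = 16 min.

16 min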